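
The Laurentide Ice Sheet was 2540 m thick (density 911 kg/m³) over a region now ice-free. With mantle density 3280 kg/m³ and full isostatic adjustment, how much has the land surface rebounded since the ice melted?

705 m

Removing the load lets mantle flow back in; uplift u satisfies ρ_ice t = ρ_m u.
u = t ρ_ice/ρ_m = 2540 m × 911/3280 = 705 m.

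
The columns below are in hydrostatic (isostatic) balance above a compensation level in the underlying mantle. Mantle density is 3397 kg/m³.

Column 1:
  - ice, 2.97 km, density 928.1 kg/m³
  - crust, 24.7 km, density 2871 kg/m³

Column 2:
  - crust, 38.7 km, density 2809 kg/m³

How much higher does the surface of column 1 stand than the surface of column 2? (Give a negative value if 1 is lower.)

−0.716 km

For any compensation level in the mantle, the mantle terms cancel and isostasy reduces to e = (Σt_1 − Σt_2) − (Σ(ρt)_1 − Σ(ρt)_2) / ρ_m.
Σt_1 = 27.67 km; Σt_2 = 38.7 km; Σ(ρt)_1 = 73670.157; Σ(ρt)_2 = 108708.3 (in km·kg/m³).
e = (27.67 − 38.7) − (73670.157 − 108708.3) / 3397 = −0.716 km.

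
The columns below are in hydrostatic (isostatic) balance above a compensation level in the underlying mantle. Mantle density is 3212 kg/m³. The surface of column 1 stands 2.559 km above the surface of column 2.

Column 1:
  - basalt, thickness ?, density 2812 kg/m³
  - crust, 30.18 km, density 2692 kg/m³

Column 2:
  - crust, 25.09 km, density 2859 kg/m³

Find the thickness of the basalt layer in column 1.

3.46 km

Take the compensation level at the base of the deeper column (depth z_c below the surface of column 1) and equate Σ ρ_i t_i down to z_c; mantle fills any gap and the z_c terms cancel.
Column 1: x×2812 + 30.18×2692 + (z_c − 30.18 − x)×3212
Column 2: 2.559×0 + 25.09×2859 + (z_c − 2.559 − 25.09)×3212
The z_c×3212 term appears on both sides and cancels. Collect the known terms of each column as K = Σ(ρt)_known − 3212 × (depth of known layers): K_1 = 81244.56 − 3212×30.18 = −15693.6; K_2 = 71732.31 − 3212×(2.559 + 25.09) = −17076.278.
Balance: K_1 − x×(3212 − 2812) = K_2, so x = (K_1 − K_2)/(3212 − 2812) = 1382.68/400 = 3.46 km.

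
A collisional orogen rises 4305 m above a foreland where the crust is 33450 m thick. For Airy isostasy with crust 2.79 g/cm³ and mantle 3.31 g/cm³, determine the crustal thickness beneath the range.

60900 m

Root depth r = h ρ_c / (ρ_m − ρ_c) = 4305 m × 2.79 / 0.52 = 23100 m.
Total thickness = T + h + r = 33450 m + 4305 m + 23100 m = 60900 m.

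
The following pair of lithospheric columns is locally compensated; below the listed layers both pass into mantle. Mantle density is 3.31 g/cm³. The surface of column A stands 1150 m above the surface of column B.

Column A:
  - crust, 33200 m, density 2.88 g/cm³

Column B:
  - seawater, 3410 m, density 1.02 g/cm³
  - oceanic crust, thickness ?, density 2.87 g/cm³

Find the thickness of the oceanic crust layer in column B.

6050 m

Take the compensation level at the base of the deeper column (depth z_c below the surface of column A) and equate Σ ρ_i t_i down to z_c; mantle fills any gap and the z_c terms cancel.
Column A: 33200×2.88 + (z_c − 33200)×3.31
Column B: 1150×0 + 3410×1.02 + x×2.87 + (z_c − 1150 − 3410 − x)×3.31
The z_c×3.31 term appears on both sides and cancels. Collect the known terms of each column as K = Σ(ρt)_known − 3.31 × (depth of known layers): K_A = 95616 − 3.31×33200 = −14276; K_B = 3478.2 − 3.31×(1150 + 3410) = −11615.4.
Balance: K_A = K_B − x×(3.31 − 2.87), so x = (K_B − K_A)/(3.31 − 2.87) = 2660.6/0.44 = 6050 m.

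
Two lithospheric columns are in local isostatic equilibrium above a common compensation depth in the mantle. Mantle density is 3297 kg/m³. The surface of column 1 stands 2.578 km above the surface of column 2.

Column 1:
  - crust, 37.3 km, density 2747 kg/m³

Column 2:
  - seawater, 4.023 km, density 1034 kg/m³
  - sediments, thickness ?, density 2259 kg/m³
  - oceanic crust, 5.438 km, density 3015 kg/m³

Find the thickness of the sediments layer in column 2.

1.33 km

Take the compensation level at the base of the deeper column (depth z_c below the surface of column 1) and equate Σ ρ_i t_i down to z_c; mantle fills any gap and the z_c terms cancel.
Column 1: 37.3×2747 + (z_c − 37.3)×3297
Column 2: 2.578×0 + 4.023×1034 + x×2259 + 5.438×3015 + (z_c − 2.578 − 9.461 − x)×3297
The z_c×3297 term appears on both sides and cancels. Collect the known terms of each column as K = Σ(ρt)_known − 3297 × (depth of known layers): K_1 = 102463.1 − 3297×37.3 = −20515; K_2 = 20555.352 − 3297×(2.578 + 9.461) = −19137.231.
Balance: K_1 = K_2 − x×(3297 − 2259), so x = (K_2 − K_1)/(3297 − 2259) = 1377.77/1038 = 1.33 km.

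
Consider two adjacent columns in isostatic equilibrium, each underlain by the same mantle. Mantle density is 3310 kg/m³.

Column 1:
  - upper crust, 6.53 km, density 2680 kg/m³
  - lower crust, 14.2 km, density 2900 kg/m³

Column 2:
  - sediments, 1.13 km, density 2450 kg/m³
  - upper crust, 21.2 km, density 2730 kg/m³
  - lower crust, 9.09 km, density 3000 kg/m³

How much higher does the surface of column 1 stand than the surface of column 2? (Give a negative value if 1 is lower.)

For any compensation level in the mantle, the mantle terms cancel and isostasy reduces to e = (Σt_1 − Σt_2) − (Σ(ρt)_1 − Σ(ρt)_2) / ρ_m.
Σt_1 = 20.73 km; Σt_2 = 31.42 km; Σ(ρt)_1 = 58680.4; Σ(ρt)_2 = 87914.5 (in km·kg/m³).
e = (20.73 − 31.42) − (58680.4 − 87914.5) / 3310 = −1.86 km.

−1.86 km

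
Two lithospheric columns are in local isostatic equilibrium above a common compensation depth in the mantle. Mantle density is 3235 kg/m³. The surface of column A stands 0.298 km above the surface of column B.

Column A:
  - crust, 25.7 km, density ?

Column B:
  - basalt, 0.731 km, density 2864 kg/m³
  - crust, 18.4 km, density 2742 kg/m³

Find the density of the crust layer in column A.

Take the compensation level at the base of the deeper column (depth z_c below the surface of column A) and equate Σ ρ_i t_i down to z_c; mantle fills any gap and the z_c terms cancel.
Column A: 25.7×ρ + (z_c − 25.7)×3235
Column B: 0.298×0 + 0.731×2864 + 18.4×2742 + (z_c − 0.298 − 19.131)×3235
The z_c×3235 term appears on both sides and cancels. Collect the known terms of each column as K = Σ(ρt)_known − 3235 × (depth of known layers): K_A = 0 − 3235×25.7 = −83139.5; K_B = 52546.384 − 3235×(0.298 + 19.131) = −10306.431.
Balance: K_A + 25.7×ρ = K_B, so ρ = (K_B − K_A)/25.7 = 72833.1/25.7 = 2830 kg/m³.

2830 kg/m³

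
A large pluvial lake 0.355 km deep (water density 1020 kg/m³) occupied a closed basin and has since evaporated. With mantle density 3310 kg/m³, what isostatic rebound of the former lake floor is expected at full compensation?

u = d ρ_w/ρ_m = 0.355 km × 1020/3310 = 0.109 km.

0.109 km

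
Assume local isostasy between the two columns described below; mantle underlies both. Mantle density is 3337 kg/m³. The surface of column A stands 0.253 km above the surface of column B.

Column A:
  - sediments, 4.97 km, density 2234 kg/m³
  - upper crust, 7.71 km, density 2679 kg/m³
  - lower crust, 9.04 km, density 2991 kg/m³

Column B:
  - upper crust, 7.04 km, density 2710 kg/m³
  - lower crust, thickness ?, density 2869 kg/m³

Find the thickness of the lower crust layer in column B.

18 km

Take the compensation level at the base of the deeper column (depth z_c below the surface of column A) and equate Σ ρ_i t_i down to z_c; mantle fills any gap and the z_c terms cancel.
Column A: 4.97×2234 + 7.71×2679 + 9.04×2991 + (z_c − 21.72)×3337
Column B: 0.253×0 + 7.04×2710 + x×2869 + (z_c − 0.253 − 7.04 − x)×3337
The z_c×3337 term appears on both sides and cancels. Collect the known terms of each column as K = Σ(ρt)_known − 3337 × (depth of known layers): K_A = 58796.71 − 3337×21.72 = −13682.93; K_B = 19078.4 − 3337×(0.253 + 7.04) = −5258.341.
Balance: K_A = K_B − x×(3337 − 2869), so x = (K_B − K_A)/(3337 − 2869) = 8424.59/468 = 18 km.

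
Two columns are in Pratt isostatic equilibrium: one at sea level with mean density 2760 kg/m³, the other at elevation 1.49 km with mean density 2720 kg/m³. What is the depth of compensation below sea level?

101 km

ρ_ref D = ρ (D + h) → D (ρ_ref − ρ) = ρ h.
D = ρ h/(ρ_ref − ρ) = 2720 × 1.49 km/(2760 − 2720) = 101 km.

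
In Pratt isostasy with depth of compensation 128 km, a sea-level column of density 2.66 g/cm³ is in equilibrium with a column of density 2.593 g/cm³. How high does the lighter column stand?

ρ_ref D = ρ (D + h) → h = D (ρ_ref − ρ)/ρ.
h = 128 km × (2.66 − 2.593)/2.593 = 3.31 km.

3.31 km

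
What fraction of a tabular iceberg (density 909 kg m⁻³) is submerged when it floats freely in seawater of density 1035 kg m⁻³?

Submerged fraction = ρ_obj/ρ_fluid = 909/1035 = 87.8%.

87.8%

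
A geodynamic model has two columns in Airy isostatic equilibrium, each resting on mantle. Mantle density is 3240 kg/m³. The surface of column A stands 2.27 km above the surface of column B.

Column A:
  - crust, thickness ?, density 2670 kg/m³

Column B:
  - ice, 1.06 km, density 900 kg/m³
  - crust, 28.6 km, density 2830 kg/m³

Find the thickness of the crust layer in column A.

Take the compensation level at the base of the deeper column (depth z_c below the surface of column A) and equate Σ ρ_i t_i down to z_c; mantle fills any gap and the z_c terms cancel.
Column A: x×2670 + (z_c − 0 − x)×3240
Column B: 2.27×0 + 1.06×900 + 28.6×2830 + (z_c − 2.27 − 29.66)×3240
The z_c×3240 term appears on both sides and cancels. Collect the known terms of each column as K = Σ(ρt)_known − 3240 × (depth of known layers): K_A = 0 − 3240×0 = 0; K_B = 81892 − 3240×(2.27 + 29.66) = −21561.2.
Balance: K_A − x×(3240 − 2670) = K_B, so x = (K_A − K_B)/(3240 − 2670) = 21561.2/570 = 37.8 km.

37.8 km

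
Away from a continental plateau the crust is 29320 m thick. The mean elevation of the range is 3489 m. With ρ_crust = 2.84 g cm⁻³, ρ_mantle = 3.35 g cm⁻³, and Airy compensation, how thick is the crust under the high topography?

52200 m

Root depth r = h ρ_c / (ρ_m − ρ_c) = 3489 m × 2.84 / 0.51 = 19430 m.
Total thickness = T + h + r = 29320 m + 3489 m + 19430 m = 52200 m.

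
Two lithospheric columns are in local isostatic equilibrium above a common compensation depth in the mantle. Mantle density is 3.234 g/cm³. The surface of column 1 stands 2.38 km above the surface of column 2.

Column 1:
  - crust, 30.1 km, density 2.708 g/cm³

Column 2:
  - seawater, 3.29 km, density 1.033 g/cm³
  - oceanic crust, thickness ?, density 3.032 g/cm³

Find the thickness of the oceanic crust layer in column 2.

Take the compensation level at the base of the deeper column (depth z_c below the surface of column 1) and equate Σ ρ_i t_i down to z_c; mantle fills any gap and the z_c terms cancel.
Column 1: 30.1×2.708 + (z_c − 30.1)×3.234
Column 2: 2.38×0 + 3.29×1.033 + x×3.032 + (z_c − 2.38 − 3.29 − x)×3.234
The z_c×3.234 term appears on both sides and cancels. Collect the known terms of each column as K = Σ(ρt)_known − 3.234 × (depth of known layers): K_1 = 81.5108 − 3.234×30.1 = −15.8326; K_2 = 3.39857 − 3.234×(2.38 + 3.29) = −14.93821.
Balance: K_1 = K_2 − x×(3.234 − 3.032), so x = (K_2 − K_1)/(3.234 − 3.032) = 0.89439/0.202 = 4.43 km.

4.43 km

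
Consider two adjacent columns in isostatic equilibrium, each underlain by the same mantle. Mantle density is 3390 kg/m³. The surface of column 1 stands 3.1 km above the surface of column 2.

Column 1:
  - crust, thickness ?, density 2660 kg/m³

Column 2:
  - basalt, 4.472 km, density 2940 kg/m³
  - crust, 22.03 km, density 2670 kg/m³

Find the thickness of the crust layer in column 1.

Take the compensation level at the base of the deeper column (depth z_c below the surface of column 1) and equate Σ ρ_i t_i down to z_c; mantle fills any gap and the z_c terms cancel.
Column 1: x×2660 + (z_c − 0 − x)×3390
Column 2: 3.1×0 + 4.472×2940 + 22.03×2670 + (z_c − 3.1 − 26.502)×3390
The z_c×3390 term appears on both sides and cancels. Collect the known terms of each column as K = Σ(ρt)_known − 3390 × (depth of known layers): K_1 = 0 − 3390×0 = 0; K_2 = 71967.78 − 3390×(3.1 + 26.502) = −28383.
Balance: K_1 − x×(3390 − 2660) = K_2, so x = (K_1 − K_2)/(3390 − 2660) = 28383/730 = 38.9 km.

38.9 km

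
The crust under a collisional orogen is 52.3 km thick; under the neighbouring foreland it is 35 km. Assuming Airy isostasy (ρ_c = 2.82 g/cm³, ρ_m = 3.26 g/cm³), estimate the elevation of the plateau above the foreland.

2.33 km

Excess crust Δ = 52.3 km − 35 km = 17.3 km, split between elevation h and root r with h + r = Δ.
Airy balance ρ_c h = (ρ_m − ρ_c) r gives r = h ρ_c/(ρ_m − ρ_c), so h (1 + ρ_c/(ρ_m − ρ_c)) = Δ, i.e. h = Δ (ρ_m − ρ_c)/ρ_m.
h = 17.3 km × 0.44/3.26 = 2.33 km.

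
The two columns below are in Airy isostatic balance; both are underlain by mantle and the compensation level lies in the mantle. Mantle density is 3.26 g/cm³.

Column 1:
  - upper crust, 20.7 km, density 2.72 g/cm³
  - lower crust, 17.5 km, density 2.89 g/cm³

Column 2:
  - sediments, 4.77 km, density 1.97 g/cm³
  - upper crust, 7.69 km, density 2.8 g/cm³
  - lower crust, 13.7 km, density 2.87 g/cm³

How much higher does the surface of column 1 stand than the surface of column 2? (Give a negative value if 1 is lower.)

0.803 km

For any compensation level in the mantle, the mantle terms cancel and isostasy reduces to e = (Σt_1 − Σt_2) − (Σ(ρt)_1 − Σ(ρt)_2) / ρ_m.
Σt_1 = 38.2 km; Σt_2 = 26.16 km; Σ(ρt)_1 = 106.879; Σ(ρt)_2 = 70.2479 (in km·g/cm³).
e = (38.2 − 26.16) − (106.879 − 70.2479) / 3.26 = 0.803 km.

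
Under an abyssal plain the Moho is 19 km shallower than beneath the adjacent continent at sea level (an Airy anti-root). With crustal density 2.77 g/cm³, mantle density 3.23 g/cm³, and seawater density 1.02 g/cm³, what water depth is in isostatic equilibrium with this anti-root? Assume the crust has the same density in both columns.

Replacing a thickness d of crust by seawater at the top must be balanced by replacing crust with mantle at the base: d (ρ_c − ρ_w) = a (ρ_m − ρ_c).
d = a (ρ_m − ρ_c)/(ρ_c − ρ_w) = 19 km × 0.46/1.75 = 4.99 km.

4.99 km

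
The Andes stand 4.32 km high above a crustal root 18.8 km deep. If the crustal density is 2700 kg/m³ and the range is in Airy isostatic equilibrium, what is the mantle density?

3320 kg/m³

Airy balance: ρ_c h = (ρ_m − ρ_c) r → ρ_m = ρ_c (1 + h/r).
ρ_m = 2700 × (1 + 4.32 km/18.8 km) = 3320 kg/m³.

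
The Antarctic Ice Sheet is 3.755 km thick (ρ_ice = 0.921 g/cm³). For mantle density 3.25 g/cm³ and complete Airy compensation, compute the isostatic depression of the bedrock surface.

1.06 km

In Airy isostatic equilibrium: the ice load ρ_ice t is balanced by mantle displaced below, ρ_m s.
s = t ρ_ice / ρ_m = 3.755 km × 0.921/3.25 = 1.06 km.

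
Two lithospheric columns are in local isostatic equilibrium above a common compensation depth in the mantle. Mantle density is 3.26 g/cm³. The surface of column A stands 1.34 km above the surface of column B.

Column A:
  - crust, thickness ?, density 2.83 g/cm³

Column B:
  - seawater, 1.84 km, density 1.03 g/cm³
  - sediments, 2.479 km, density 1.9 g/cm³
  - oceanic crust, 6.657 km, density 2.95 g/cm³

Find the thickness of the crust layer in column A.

Take the compensation level at the base of the deeper column (depth z_c below the surface of column A) and equate Σ ρ_i t_i down to z_c; mantle fills any gap and the z_c terms cancel.
Column A: x×2.83 + (z_c − 0 − x)×3.26
Column B: 1.34×0 + 1.84×1.03 + 2.479×1.9 + 6.657×2.95 + (z_c − 1.34 − 10.976)×3.26
The z_c×3.26 term appears on both sides and cancels. Collect the known terms of each column as K = Σ(ρt)_known − 3.26 × (depth of known layers): K_A = 0 − 3.26×0 = 0; K_B = 26.24345 − 3.26×(1.34 + 10.976) = −13.90671.
Balance: K_A − x×(3.26 − 2.83) = K_B, so x = (K_A − K_B)/(3.26 − 2.83) = 13.9067/0.43 = 32.3 km.

32.3 km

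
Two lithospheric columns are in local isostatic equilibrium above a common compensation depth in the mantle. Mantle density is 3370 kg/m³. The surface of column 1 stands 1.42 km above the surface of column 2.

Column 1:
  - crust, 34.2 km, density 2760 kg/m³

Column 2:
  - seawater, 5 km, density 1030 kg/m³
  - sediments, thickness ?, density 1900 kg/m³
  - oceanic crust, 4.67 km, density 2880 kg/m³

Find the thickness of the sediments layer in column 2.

1.42 km

Take the compensation level at the base of the deeper column (depth z_c below the surface of column 1) and equate Σ ρ_i t_i down to z_c; mantle fills any gap and the z_c terms cancel.
Column 1: 34.2×2760 + (z_c − 34.2)×3370
Column 2: 1.42×0 + 5×1030 + x×1900 + 4.67×2880 + (z_c − 1.42 − 9.67 − x)×3370
The z_c×3370 term appears on both sides and cancels. Collect the known terms of each column as K = Σ(ρt)_known − 3370 × (depth of known layers): K_1 = 94392 − 3370×34.2 = −20862; K_2 = 18599.6 − 3370×(1.42 + 9.67) = −18773.7.
Balance: K_1 = K_2 − x×(3370 − 1900), so x = (K_2 − K_1)/(3370 − 1900) = 2088.3/1470 = 1.42 km.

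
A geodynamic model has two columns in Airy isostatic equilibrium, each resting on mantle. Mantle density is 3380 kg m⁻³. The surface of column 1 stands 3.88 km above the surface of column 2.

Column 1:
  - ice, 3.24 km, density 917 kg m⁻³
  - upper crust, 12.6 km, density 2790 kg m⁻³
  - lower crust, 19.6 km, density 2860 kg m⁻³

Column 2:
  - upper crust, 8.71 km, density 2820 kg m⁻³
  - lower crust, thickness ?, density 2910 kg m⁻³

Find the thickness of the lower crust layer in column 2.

Take the compensation level at the base of the deeper column (depth z_c below the surface of column 1) and equate Σ ρ_i t_i down to z_c; mantle fills any gap and the z_c terms cancel.
Column 1: 3.24×917 + 12.6×2790 + 19.6×2860 + (z_c − 35.44)×3380
Column 2: 3.88×0 + 8.71×2820 + x×2910 + (z_c − 3.88 − 8.71 − x)×3380
The z_c×3380 term appears on both sides and cancels. Collect the known terms of each column as K = Σ(ρt)_known − 3380 × (depth of known layers): K_1 = 94181.08 − 3380×35.44 = −25606.12; K_2 = 24562.2 − 3380×(3.88 + 8.71) = −17992.
Balance: K_1 = K_2 − x×(3380 − 2910), so x = (K_2 − K_1)/(3380 − 2910) = 7614.12/470 = 16.2 km.

16.2 km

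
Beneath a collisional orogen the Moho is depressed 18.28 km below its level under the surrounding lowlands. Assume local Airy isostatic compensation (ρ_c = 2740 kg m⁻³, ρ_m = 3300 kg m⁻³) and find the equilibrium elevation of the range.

Isostatic balance requires: ρ_c h = (ρ_m − ρ_c) r.
h = r (ρ_m − ρ_c) / ρ_c = 18.28 km × (3300 − 2740) / 2740 = 3.74 km.

3.74 km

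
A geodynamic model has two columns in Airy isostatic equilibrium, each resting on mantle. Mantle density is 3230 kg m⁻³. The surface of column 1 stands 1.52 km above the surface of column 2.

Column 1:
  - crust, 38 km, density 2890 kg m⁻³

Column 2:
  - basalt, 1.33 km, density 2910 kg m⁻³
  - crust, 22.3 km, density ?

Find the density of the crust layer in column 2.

2890 kg m⁻³

Take the compensation level at the base of the deeper column (depth z_c below the surface of column 1) and equate Σ ρ_i t_i down to z_c; mantle fills any gap and the z_c terms cancel.
Column 1: 38×2890 + (z_c − 38)×3230
Column 2: 1.52×0 + 1.33×2910 + 22.3×ρ + (z_c − 1.52 − 23.63)×3230
The z_c×3230 term appears on both sides and cancels. Collect the known terms of each column as K = Σ(ρt)_known − 3230 × (depth of known layers): K_1 = 109820 − 3230×38 = −12920; K_2 = 3870.3 − 3230×(1.52 + 23.63) = −77364.2.
Balance: K_1 = K_2 + 22.3×ρ, so ρ = (K_1 − K_2)/22.3 = 64444.2/22.3 = 2890 kg m⁻³.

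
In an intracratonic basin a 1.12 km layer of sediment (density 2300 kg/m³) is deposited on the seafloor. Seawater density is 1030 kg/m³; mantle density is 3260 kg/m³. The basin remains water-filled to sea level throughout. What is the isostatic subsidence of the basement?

Submarine loading: the sediment displaces seawater, and the subsidence is in turn flooded, so s (ρ_m − ρ_w) = t (ρ_sed − ρ_w).
s = 1.12 km × (2300 − 1030) / (3260 − 1030) = 0.638 km.

0.638 km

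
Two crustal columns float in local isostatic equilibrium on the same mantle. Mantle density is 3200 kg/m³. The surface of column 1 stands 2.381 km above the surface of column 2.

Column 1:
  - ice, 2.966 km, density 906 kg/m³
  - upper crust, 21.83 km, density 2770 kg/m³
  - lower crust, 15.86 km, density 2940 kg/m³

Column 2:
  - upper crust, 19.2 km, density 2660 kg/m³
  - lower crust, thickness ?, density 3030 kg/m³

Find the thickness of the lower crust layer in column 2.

Take the compensation level at the base of the deeper column (depth z_c below the surface of column 1) and equate Σ ρ_i t_i down to z_c; mantle fills any gap and the z_c terms cancel.
Column 1: 2.966×906 + 21.83×2770 + 15.86×2940 + (z_c − 40.656)×3200
Column 2: 2.381×0 + 19.2×2660 + x×3030 + (z_c − 2.381 − 19.2 − x)×3200
The z_c×3200 term appears on both sides and cancels. Collect the known terms of each column as K = Σ(ρt)_known − 3200 × (depth of known layers): K_1 = 109784.696 − 3200×40.656 = −20314.504; K_2 = 51072 − 3200×(2.381 + 19.2) = −17987.2.
Balance: K_1 = K_2 − x×(3200 − 3030), so x = (K_2 − K_1)/(3200 − 3030) = 2327.3/170 = 13.7 km.

13.7 km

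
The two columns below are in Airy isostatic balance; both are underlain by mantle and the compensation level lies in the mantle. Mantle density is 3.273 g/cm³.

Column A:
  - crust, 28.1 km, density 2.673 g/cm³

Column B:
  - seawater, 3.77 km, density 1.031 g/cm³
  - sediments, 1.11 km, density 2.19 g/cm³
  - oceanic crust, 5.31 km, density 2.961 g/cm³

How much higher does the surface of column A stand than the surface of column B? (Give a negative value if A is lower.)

1.7 km

For any compensation level in the mantle, the mantle terms cancel and isostasy reduces to e = (Σt_A − Σt_B) − (Σ(ρt)_A − Σ(ρt)_B) / ρ_m.
Σt_A = 28.1 km; Σt_B = 10.19 km; Σ(ρt)_A = 75.1113; Σ(ρt)_B = 22.04068 (in km·g/cm³).
e = (28.1 − 10.19) − (75.1113 − 22.04068) / 3.273 = 1.7 km.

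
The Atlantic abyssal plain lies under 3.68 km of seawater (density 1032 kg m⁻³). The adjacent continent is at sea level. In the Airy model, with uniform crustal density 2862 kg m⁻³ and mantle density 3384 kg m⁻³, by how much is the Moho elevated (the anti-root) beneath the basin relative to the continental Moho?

12.9 km

By Archimedes' principle applied to the lithosphere: replacing crust with seawater at the top is compensated by replacing crust with mantle at the base: d (ρ_c − ρ_w) = a (ρ_m − ρ_c).
a = d (ρ_c − ρ_w)/(ρ_m − ρ_c) = 3.68 km × 1830/522 = 12.9 km.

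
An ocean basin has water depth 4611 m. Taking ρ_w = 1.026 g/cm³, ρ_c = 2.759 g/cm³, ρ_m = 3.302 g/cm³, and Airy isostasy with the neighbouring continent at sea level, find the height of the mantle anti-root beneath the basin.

14700 m

Balancing pressure at the compensation depth: replacing crust with seawater at the top is compensated by replacing crust with mantle at the base: d (ρ_c − ρ_w) = a (ρ_m − ρ_c).
a = d (ρ_c − ρ_w)/(ρ_m − ρ_c) = 4611 m × 1.733/0.543 = 14700 m.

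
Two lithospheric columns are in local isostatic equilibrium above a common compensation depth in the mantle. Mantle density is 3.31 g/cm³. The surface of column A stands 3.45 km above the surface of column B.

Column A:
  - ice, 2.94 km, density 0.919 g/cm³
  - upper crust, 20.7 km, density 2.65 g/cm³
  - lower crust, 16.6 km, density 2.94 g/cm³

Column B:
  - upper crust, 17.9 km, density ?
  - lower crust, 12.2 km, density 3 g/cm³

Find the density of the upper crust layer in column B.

2.66 g/cm³

Take the compensation level at the base of the deeper column (depth z_c below the surface of column A) and equate Σ ρ_i t_i down to z_c; mantle fills any gap and the z_c terms cancel.
Column A: 2.94×0.919 + 20.7×2.65 + 16.6×2.94 + (z_c − 40.24)×3.31
Column B: 3.45×0 + 17.9×ρ + 12.2×3 + (z_c − 3.45 − 30.1)×3.31
The z_c×3.31 term appears on both sides and cancels. Collect the known terms of each column as K = Σ(ρt)_known − 3.31 × (depth of known layers): K_A = 106.36086 − 3.31×40.24 = −26.83354; K_B = 36.6 − 3.31×(3.45 + 30.1) = −74.4505.
Balance: K_A = K_B + 17.9×ρ, so ρ = (K_A − K_B)/17.9 = 47.617/17.9 = 2.66 g/cm³.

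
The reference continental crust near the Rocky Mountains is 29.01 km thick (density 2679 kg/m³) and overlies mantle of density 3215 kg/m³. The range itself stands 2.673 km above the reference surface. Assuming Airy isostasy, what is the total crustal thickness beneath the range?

45 km

Root depth r = h ρ_c / (ρ_m − ρ_c) = 2.673 km × 2679 / 536 = 13.36 km.
Total thickness = T + h + r = 29.01 km + 2.673 km + 13.36 km = 45 km.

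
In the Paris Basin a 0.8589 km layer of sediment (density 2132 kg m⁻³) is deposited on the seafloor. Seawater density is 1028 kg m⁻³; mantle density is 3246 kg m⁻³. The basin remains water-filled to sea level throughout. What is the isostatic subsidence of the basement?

Submarine loading: the sediment displaces seawater, and the subsidence is in turn flooded, so s (ρ_m − ρ_w) = t (ρ_sed − ρ_w).
s = 0.8589 km × (2132 − 1028) / (3246 − 1028) = 0.428 km.

0.428 km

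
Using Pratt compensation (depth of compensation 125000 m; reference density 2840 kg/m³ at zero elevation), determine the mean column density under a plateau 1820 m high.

Pratt balance: ρ_ref D = ρ (D + h).
ρ = ρ_ref D/(D + h) = 2840 × 125000 m/(125000 m + 1820 m) = 2800 kg/m³.

2800 kg/m³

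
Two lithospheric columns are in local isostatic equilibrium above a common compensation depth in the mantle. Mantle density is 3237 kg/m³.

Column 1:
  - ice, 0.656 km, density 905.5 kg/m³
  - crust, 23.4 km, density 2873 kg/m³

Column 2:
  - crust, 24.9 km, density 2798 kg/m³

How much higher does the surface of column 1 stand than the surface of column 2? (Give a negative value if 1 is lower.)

−0.273 km

For any compensation level in the mantle, the mantle terms cancel and isostasy reduces to e = (Σt_1 − Σt_2) − (Σ(ρt)_1 − Σ(ρt)_2) / ρ_m.
Σt_1 = 24.056 km; Σt_2 = 24.9 km; Σ(ρt)_1 = 67822.208; Σ(ρt)_2 = 69670.2 (in km·kg/m³).
e = (24.056 − 24.9) − (67822.208 − 69670.2) / 3237 = −0.273 km.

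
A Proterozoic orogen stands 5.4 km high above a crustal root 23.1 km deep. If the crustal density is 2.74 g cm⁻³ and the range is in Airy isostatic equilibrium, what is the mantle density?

Airy balance: ρ_c h = (ρ_m − ρ_c) r → ρ_m = ρ_c (1 + h/r).
ρ_m = 2.74 × (1 + 5.4 km/23.1 km) = 3.38 g cm⁻³.

3.38 g cm⁻³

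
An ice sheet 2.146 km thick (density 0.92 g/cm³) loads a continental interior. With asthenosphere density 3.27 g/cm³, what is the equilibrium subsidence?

0.604 km

For local isostatic compensation: the ice load ρ_ice t is balanced by mantle displaced below, ρ_m s.
s = t ρ_ice / ρ_m = 2.146 km × 0.92/3.27 = 0.604 km.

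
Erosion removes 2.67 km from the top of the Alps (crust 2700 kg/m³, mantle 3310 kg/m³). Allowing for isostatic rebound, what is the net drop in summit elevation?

0.492 km

Rebound u = e ρ_c/ρ_m = 2.67 km × 2700/3310 = 2.178 km.
Net surface drop = e − u = 2.67 km − 2.178 km = e (ρ_m − ρ_c)/ρ_m = 0.492 km.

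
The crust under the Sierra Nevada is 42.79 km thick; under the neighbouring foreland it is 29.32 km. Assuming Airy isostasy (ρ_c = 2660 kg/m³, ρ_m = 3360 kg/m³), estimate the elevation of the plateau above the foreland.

2.81 km

Excess crust Δ = 42.79 km − 29.32 km = 13.47 km, split between elevation h and root r with h + r = Δ.
Airy balance ρ_c h = (ρ_m − ρ_c) r gives r = h ρ_c/(ρ_m − ρ_c), so h (1 + ρ_c/(ρ_m − ρ_c)) = Δ, i.e. h = Δ (ρ_m − ρ_c)/ρ_m.
h = 13.47 km × 700/3360 = 2.81 km.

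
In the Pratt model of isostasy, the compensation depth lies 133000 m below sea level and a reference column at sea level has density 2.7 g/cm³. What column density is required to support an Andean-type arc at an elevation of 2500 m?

Pratt balance: ρ_ref D = ρ (D + h).
ρ = ρ_ref D/(D + h) = 2.7 × 133000 m/(133000 m + 2500 m) = 2.65 g/cm³.

2.65 g/cm³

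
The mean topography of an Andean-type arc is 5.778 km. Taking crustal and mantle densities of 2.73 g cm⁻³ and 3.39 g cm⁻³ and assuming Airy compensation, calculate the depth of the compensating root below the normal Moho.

By Archimedes' principle applied to the lithosphere: the weight of the topography is balanced by the buoyancy of the root, ρ_c h = (ρ_m − ρ_c) r.
r = h · ρ_c / (ρ_m − ρ_c) = 5.778 km × 2.73 / (3.39 − 2.73) = 23.9 km.

23.9 km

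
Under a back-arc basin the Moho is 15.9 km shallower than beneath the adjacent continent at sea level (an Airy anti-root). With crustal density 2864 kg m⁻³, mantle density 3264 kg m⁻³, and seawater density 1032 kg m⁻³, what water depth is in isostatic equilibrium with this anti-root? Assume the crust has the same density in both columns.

Replacing a thickness d of crust by seawater at the top must be balanced by replacing crust with mantle at the base: d (ρ_c − ρ_w) = a (ρ_m − ρ_c).
d = a (ρ_m − ρ_c)/(ρ_c − ρ_w) = 15.9 km × 400/1832 = 3.47 km.

3.47 km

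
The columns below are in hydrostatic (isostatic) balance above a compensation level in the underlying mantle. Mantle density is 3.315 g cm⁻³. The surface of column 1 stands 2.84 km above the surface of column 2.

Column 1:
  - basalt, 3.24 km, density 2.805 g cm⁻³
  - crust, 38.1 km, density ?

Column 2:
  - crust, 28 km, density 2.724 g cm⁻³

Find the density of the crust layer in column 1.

Take the compensation level at the base of the deeper column (depth z_c below the surface of column 1) and equate Σ ρ_i t_i down to z_c; mantle fills any gap and the z_c terms cancel.
Column 1: 3.24×2.805 + 38.1×ρ + (z_c − 41.34)×3.315
Column 2: 2.84×0 + 28×2.724 + (z_c − 2.84 − 28)×3.315
The z_c×3.315 term appears on both sides and cancels. Collect the known terms of each column as K = Σ(ρt)_known − 3.315 × (depth of known layers): K_1 = 9.0882 − 3.315×41.34 = −127.9539; K_2 = 76.272 − 3.315×(2.84 + 28) = −25.9626.
Balance: K_1 + 38.1×ρ = K_2, so ρ = (K_2 − K_1)/38.1 = 101.991/38.1 = 2.68 g cm⁻³.

2.68 g cm⁻³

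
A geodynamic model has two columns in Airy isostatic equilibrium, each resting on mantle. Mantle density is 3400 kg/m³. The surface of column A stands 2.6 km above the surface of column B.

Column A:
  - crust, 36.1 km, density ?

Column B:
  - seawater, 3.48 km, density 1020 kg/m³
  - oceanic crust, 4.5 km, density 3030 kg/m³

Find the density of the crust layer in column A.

Take the compensation level at the base of the deeper column (depth z_c below the surface of column A) and equate Σ ρ_i t_i down to z_c; mantle fills any gap and the z_c terms cancel.
Column A: 36.1×ρ + (z_c − 36.1)×3400
Column B: 2.6×0 + 3.48×1020 + 4.5×3030 + (z_c − 2.6 − 7.98)×3400
The z_c×3400 term appears on both sides and cancels. Collect the known terms of each column as K = Σ(ρt)_known − 3400 × (depth of known layers): K_A = 0 − 3400×36.1 = −122740; K_B = 17184.6 − 3400×(2.6 + 7.98) = −18787.4.
Balance: K_A + 36.1×ρ = K_B, so ρ = (K_B − K_A)/36.1 = 103953/36.1 = 2880 kg/m³.

2880 kg/m³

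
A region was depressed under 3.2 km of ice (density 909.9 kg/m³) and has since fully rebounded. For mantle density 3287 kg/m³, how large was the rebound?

Removing the load lets mantle flow back in; uplift u satisfies ρ_ice t = ρ_m u.
u = t ρ_ice/ρ_m = 3.2 km × 909.9/3287 = 0.886 km.

0.886 km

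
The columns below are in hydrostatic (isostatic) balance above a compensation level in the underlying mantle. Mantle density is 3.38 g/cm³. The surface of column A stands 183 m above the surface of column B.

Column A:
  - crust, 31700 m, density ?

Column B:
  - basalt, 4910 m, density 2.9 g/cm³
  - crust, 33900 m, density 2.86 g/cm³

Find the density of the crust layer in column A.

Take the compensation level at the base of the deeper column (depth z_c below the surface of column A) and equate Σ ρ_i t_i down to z_c; mantle fills any gap and the z_c terms cancel.
Column A: 31700×ρ + (z_c − 31700)×3.38
Column B: 183×0 + 4910×2.9 + 33900×2.86 + (z_c − 183 − 38810)×3.38
The z_c×3.38 term appears on both sides and cancels. Collect the known terms of each column as K = Σ(ρt)_known − 3.38 × (depth of known layers): K_A = 0 − 3.38×31700 = −107146; K_B = 111193 − 3.38×(183 + 38810) = −20603.34.
Balance: K_A + 31700×ρ = K_B, so ρ = (K_B − K_A)/31700 = 86542.7/31700 = 2.73 g/cm³.

2.73 g/cm³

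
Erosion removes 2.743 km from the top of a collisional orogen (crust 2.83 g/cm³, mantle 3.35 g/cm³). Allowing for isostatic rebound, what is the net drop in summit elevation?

0.426 km

Rebound u = e ρ_c/ρ_m = 2.743 km × 2.83/3.35 = 2.317 km.
Net surface drop = e − u = 2.743 km − 2.317 km = e (ρ_m − ρ_c)/ρ_m = 0.426 km.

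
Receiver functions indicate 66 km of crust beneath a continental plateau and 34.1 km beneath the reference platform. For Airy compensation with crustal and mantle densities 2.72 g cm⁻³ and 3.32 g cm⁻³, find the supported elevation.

5.77 km

Excess crust Δ = 66 km − 34.1 km = 31.9 km, split between elevation h and root r with h + r = Δ.
Airy balance ρ_c h = (ρ_m − ρ_c) r gives r = h ρ_c/(ρ_m − ρ_c), so h (1 + ρ_c/(ρ_m − ρ_c)) = Δ, i.e. h = Δ (ρ_m − ρ_c)/ρ_m.
h = 31.9 km × 0.6/3.32 = 5.77 km.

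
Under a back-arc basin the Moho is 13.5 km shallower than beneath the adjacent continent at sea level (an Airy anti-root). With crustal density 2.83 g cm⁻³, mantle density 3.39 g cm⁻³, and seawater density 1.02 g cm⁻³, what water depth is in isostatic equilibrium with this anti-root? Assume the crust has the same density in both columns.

4.18 km

Replacing a thickness d of crust by seawater at the top must be balanced by replacing crust with mantle at the base: d (ρ_c − ρ_w) = a (ρ_m − ρ_c).
d = a (ρ_m − ρ_c)/(ρ_c − ρ_w) = 13.5 km × 0.56/1.81 = 4.18 km.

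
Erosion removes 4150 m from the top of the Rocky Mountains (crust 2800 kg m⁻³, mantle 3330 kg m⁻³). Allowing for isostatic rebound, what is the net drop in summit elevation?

Rebound u = e ρ_c/ρ_m = 4150 m × 2800/3330 = 3489 m.
Net surface drop = e − u = 4150 m − 3489 m = e (ρ_m − ρ_c)/ρ_m = 661 m.

661 m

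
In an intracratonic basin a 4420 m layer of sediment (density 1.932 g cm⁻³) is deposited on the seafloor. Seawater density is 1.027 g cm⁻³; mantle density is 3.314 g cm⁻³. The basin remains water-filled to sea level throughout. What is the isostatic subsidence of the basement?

Submarine loading: the sediment displaces seawater, and the subsidence is in turn flooded, so s (ρ_m − ρ_w) = t (ρ_sed − ρ_w).
s = 4420 m × (1.932 − 1.027) / (3.314 − 1.027) = 1750 m.

1750 m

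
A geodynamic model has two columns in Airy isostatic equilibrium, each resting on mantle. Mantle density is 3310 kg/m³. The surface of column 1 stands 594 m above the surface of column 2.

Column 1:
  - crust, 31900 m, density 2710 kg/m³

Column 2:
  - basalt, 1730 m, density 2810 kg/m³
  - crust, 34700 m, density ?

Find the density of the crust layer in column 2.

Take the compensation level at the base of the deeper column (depth z_c below the surface of column 1) and equate Σ ρ_i t_i down to z_c; mantle fills any gap and the z_c terms cancel.
Column 1: 31900×2710 + (z_c − 31900)×3310
Column 2: 594×0 + 1730×2810 + 34700×ρ + (z_c − 594 − 36430)×3310
The z_c×3310 term appears on both sides and cancels. Collect the known terms of each column as K = Σ(ρt)_known − 3310 × (depth of known layers): K_1 = 86449000 − 3310×31900 = −19140000; K_2 = 4861300 − 3310×(594 + 36430) = −117688140.
Balance: K_1 = K_2 + 34700×ρ, so ρ = (K_1 − K_2)/34700 = 98548100/34700 = 2840 kg/m³.

2840 kg/m³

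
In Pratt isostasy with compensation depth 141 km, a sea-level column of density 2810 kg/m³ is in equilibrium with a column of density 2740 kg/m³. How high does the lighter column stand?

3.6 km

ρ_ref D = ρ (D + h) → h = D (ρ_ref − ρ)/ρ.
h = 141 km × (2810 − 2740)/2740 = 3.6 km.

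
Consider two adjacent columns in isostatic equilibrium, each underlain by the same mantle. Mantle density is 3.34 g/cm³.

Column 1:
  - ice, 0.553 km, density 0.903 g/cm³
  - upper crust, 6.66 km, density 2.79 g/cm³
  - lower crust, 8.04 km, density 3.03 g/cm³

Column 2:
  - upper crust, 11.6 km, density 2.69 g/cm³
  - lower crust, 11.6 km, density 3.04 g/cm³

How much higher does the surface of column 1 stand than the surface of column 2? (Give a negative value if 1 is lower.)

−1.05 km

For any compensation level in the mantle, the mantle terms cancel and isostasy reduces to e = (Σt_1 − Σt_2) − (Σ(ρt)_1 − Σ(ρt)_2) / ρ_m.
Σt_1 = 15.253 km; Σt_2 = 23.2 km; Σ(ρt)_1 = 43.441959; Σ(ρt)_2 = 66.468 (in km·g/cm³).
e = (15.253 − 23.2) − (43.441959 − 66.468) / 3.34 = −1.05 km.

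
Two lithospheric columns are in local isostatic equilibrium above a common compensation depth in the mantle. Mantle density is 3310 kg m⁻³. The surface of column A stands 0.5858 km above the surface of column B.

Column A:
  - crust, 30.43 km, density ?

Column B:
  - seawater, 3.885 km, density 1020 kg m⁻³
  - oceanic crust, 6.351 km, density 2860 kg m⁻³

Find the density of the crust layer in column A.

2860 kg m⁻³

Take the compensation level at the base of the deeper column (depth z_c below the surface of column A) and equate Σ ρ_i t_i down to z_c; mantle fills any gap and the z_c terms cancel.
Column A: 30.43×ρ + (z_c − 30.43)×3310
Column B: 0.5858×0 + 3.885×1020 + 6.351×2860 + (z_c − 0.5858 − 10.236)×3310
The z_c×3310 term appears on both sides and cancels. Collect the known terms of each column as K = Σ(ρt)_known − 3310 × (depth of known layers): K_A = 0 − 3310×30.43 = −100723.3; K_B = 22126.56 − 3310×(0.5858 + 10.236) = −13693.598.
Balance: K_A + 30.43×ρ = K_B, so ρ = (K_B − K_A)/30.43 = 87029.7/30.43 = 2860 kg m⁻³.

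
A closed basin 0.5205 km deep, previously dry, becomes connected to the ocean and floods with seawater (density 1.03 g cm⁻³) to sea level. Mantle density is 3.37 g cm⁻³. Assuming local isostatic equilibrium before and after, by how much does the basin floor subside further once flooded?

0.229 km

After flooding the water column is d + s deep. Its weight must equal the weight of mantle displaced by the extra subsidence s: (d + s) ρ_w = s ρ_m.
s = d ρ_w / (ρ_m − ρ_w) = 0.5205 km × 1.03/(3.37 − 1.03) = 0.229 km.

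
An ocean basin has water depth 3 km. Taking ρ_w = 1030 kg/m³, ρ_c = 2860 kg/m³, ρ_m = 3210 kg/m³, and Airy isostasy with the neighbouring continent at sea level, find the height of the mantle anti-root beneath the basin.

15.7 km

In Airy isostatic equilibrium: replacing crust with seawater at the top is compensated by replacing crust with mantle at the base: d (ρ_c − ρ_w) = a (ρ_m − ρ_c).
a = d (ρ_c − ρ_w)/(ρ_m − ρ_c) = 3 km × 1830/350 = 15.7 km.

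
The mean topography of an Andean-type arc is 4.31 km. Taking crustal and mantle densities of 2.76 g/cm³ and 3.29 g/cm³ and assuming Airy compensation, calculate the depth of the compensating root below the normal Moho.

Equating mass per unit area of the two columns: the weight of the topography is balanced by the buoyancy of the root, ρ_c h = (ρ_m − ρ_c) r.
r = h · ρ_c / (ρ_m − ρ_c) = 4.31 km × 2.76 / (3.29 − 2.76) = 22.4 km.

22.4 km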